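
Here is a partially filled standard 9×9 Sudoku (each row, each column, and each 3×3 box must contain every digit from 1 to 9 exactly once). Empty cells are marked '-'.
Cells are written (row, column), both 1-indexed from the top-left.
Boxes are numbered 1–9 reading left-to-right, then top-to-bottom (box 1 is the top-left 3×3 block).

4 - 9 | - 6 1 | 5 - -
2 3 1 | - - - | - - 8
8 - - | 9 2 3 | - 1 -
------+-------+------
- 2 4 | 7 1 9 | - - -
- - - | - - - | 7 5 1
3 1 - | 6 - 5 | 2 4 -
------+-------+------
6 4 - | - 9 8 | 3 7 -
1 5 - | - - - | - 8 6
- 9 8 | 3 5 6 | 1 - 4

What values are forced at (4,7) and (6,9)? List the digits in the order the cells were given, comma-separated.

For (4,7):
  Consider where 8 can go in column 7.
  (2,7) is out (row 2 already has a 8).
  (3,7) is out (row 3 already has a 8).
  (8,7) is out (row 8 already has a 8).
  So the only cell in column 7 that can hold 8 is (4,7).
  So (4,7) = 8.
For (6,9):
  Row 6 already contains {1, 2, 3, 4, 5, 6}.
  Column 9 already contains {1, 4, 6, 8}.
  Its 3×3 block (box 6) already contains {1, 2, 4, 5, 7}.
  The only value from 1–9 not eliminated is 9, so (6,9) = 9.

8,9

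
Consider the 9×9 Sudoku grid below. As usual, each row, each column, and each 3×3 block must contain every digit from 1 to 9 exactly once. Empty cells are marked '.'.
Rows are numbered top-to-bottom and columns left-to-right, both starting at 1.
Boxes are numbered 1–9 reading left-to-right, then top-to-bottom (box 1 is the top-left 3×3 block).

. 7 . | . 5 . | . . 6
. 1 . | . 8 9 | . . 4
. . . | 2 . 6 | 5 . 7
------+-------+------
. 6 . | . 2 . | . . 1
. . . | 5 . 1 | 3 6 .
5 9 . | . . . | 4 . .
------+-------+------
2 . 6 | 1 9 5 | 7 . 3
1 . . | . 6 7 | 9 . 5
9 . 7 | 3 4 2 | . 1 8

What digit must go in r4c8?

Cell r4c8 itself could take any of {5, 7, 8, 9} by direct elimination.
Consider where 5 can go in box 6.
r4c7 is out (column 7 already has a 5).
r5c9 is out (row 5 already has a 5).
r6c8 is out (row 6 already has a 5).
r6c9 is out (row 6 already has a 5).
So the only cell in box 6 that can hold 5 is r4c8.
Therefore r4c8 = 5.

5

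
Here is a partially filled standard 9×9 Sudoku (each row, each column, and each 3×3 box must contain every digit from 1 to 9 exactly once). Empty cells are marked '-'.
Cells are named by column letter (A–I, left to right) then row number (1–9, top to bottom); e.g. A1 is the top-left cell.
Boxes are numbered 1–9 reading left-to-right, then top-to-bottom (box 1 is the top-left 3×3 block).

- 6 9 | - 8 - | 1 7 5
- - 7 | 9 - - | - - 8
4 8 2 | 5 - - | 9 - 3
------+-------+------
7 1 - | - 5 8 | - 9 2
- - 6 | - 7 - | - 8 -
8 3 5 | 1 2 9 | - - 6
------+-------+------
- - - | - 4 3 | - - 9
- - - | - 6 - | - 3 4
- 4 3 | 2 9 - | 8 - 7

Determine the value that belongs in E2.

Cell E2 itself could take any of {1, 3} by direct elimination.
Consider where 3 can go in column E.
E3 is out (row 3 already has a 3).
So the only cell in column E that can hold 3 is E2.
Therefore E2 = 3.

3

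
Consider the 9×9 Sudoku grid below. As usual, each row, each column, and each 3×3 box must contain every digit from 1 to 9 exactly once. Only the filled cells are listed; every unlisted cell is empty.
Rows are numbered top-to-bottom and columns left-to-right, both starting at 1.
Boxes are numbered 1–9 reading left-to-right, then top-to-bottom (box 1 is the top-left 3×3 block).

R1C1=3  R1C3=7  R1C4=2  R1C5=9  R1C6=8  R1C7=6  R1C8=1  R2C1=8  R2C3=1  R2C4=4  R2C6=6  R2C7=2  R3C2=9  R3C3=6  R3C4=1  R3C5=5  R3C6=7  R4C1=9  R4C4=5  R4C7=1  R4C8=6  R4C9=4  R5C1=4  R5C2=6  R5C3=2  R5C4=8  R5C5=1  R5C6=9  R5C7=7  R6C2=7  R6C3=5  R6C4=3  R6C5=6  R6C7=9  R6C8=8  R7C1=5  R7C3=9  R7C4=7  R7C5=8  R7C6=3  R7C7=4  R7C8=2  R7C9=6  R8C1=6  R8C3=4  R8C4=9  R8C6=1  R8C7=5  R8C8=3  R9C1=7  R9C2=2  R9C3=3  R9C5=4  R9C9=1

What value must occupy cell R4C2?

Cell R4C2 itself could take any of {3, 8} by direct elimination.
Consider where 3 can go in column 2.
R1C2 is out (row 1 already has a 3).
R2C2 is out (box 1 already has a 3).
R7C2 is out (row 7 already has a 3).
R8C2 is out (row 8 already has a 3).
So the only cell in column 2 that can hold 3 is R4C2.
Therefore R4C2 = 3.

3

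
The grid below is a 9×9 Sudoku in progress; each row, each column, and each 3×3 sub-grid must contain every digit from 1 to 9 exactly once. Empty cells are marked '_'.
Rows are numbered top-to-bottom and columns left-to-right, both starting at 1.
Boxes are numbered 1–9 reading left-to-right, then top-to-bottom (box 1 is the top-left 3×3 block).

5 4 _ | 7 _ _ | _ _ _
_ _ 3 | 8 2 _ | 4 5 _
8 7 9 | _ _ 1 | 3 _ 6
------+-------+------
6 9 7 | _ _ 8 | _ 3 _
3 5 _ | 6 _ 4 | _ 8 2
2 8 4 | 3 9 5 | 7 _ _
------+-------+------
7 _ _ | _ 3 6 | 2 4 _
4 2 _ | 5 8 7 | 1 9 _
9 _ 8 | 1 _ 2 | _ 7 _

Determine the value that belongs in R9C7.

Cell R9C7 itself could take any of {5, 6} by direct elimination.
Consider where 6 can go in box 9.
R7C9 is out (row 7 already has a 6).
R8C9 is out (column 9 already has a 6).
R9C9 is out (column 9 already has a 6).
So the only cell in box 9 that can hold 6 is R9C7.
Therefore R9C7 = 6.

6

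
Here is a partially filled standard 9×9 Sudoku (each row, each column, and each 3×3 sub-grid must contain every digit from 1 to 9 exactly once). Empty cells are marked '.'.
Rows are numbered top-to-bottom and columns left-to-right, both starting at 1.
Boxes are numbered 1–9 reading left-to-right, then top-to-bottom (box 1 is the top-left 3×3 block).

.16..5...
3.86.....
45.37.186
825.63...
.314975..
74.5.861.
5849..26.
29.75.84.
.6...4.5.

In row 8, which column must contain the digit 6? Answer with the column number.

Consider where 6 can go in row 8.
R8C3 is out (column 3 already has a 6).
R8C9 is out (column 9 already has a 6).
So the only cell in row 8 that can hold 6 is R8C6.
That is column 6.

6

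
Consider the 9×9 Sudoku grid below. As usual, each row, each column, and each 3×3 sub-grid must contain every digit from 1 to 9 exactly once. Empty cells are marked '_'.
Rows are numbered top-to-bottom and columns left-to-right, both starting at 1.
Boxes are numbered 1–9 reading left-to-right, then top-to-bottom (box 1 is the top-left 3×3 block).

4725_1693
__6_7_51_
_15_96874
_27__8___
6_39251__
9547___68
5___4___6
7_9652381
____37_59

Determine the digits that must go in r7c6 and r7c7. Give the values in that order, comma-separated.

For r7c6:
  Row 7 already contains {4, 5, 6}.
  Column 6 already contains {1, 2, 5, 6, 7, 8}.
  Its 3×3 block (box 8) already contains {2, 3, 4, 5, 6, 7}.
  The only value from 1–9 not eliminated is 9, so r7c6 = 9.
For r7c7:
  Consider where 7 can go in box 9.
  r7c8 is out (column 8 already has a 7).
  r9c7 is out (row 9 already has a 7).
  So the only cell in box 9 that can hold 7 is r7c7.
  So r7c7 = 7.

9,7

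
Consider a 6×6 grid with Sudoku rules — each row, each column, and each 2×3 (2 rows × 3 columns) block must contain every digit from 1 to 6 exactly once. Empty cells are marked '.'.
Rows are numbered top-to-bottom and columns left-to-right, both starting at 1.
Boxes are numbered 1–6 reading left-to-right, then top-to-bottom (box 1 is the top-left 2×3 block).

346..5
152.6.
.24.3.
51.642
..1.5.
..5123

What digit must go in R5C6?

Cell R5C6 itself could take any of {4, 6} by direct elimination.
Consider where 6 can go in column 6.
R2C6 is out (row 2 already has a 6).
R3C6 is out (box 4 already has a 6).
So the only cell in column 6 that can hold 6 is R5C6.
Therefore R5C6 = 6.

6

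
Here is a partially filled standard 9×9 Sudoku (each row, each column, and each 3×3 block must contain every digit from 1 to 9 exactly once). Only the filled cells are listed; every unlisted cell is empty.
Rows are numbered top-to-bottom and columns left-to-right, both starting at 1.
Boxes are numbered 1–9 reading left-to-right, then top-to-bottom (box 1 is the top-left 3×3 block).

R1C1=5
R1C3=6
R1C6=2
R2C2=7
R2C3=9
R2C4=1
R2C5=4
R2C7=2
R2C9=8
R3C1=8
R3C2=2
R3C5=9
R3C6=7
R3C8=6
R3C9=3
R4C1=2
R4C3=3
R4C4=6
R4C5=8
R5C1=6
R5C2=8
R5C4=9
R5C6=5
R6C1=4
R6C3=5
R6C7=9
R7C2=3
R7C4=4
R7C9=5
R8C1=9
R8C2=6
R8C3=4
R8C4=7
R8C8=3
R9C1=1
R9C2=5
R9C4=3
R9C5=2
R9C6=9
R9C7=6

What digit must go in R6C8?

8

Cell R6C8 itself could take any of {1, 2, 7, 8} by direct elimination.
Consider where 8 can go in row 6.
R6C2 is out (column 2 already has a 8).
R6C4 is out (box 5 already has a 8).
R6C5 is out (column 5 already has a 8).
R6C6 is out (box 5 already has a 8).
R6C9 is out (column 9 already has a 8).
So the only cell in row 6 that can hold 8 is R6C8.
Therefore R6C8 = 8.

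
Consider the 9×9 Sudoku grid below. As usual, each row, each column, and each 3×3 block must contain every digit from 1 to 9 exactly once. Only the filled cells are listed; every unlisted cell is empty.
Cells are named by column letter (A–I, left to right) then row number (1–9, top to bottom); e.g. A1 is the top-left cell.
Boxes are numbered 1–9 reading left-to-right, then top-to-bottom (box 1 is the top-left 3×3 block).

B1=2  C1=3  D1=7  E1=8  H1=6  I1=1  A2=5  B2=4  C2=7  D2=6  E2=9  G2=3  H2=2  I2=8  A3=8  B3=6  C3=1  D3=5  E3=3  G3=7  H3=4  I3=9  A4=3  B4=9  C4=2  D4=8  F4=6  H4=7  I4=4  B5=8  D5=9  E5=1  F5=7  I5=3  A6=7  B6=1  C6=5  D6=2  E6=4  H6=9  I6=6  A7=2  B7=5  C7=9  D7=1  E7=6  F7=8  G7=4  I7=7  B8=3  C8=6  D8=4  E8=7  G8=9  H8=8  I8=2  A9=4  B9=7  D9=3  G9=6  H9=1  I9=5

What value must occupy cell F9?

Cell F9 itself could take any of {2, 9} by direct elimination.
Consider where 9 can go in column F.
F1 is out (box 2 already has a 9).
F2 is out (row 2 already has a 9).
F3 is out (row 3 already has a 9).
F6 is out (row 6 already has a 9).
F8 is out (row 8 already has a 9).
So the only cell in column F that can hold 9 is F9.
Therefore F9 = 9.

9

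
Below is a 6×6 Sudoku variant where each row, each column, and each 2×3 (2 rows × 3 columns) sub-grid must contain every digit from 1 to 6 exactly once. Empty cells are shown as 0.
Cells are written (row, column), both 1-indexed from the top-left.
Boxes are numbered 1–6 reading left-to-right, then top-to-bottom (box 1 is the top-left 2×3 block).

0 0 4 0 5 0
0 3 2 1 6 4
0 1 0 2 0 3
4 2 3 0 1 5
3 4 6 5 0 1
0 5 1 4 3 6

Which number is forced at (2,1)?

Row 2 already contains {1, 2, 3, 4, 6}.
Column 1 already contains {3, 4}.
Its 2×3 block (box 1) already contains {2, 3, 4}.
The only value from 1–6 not eliminated is 5, so (2,1) = 5.

5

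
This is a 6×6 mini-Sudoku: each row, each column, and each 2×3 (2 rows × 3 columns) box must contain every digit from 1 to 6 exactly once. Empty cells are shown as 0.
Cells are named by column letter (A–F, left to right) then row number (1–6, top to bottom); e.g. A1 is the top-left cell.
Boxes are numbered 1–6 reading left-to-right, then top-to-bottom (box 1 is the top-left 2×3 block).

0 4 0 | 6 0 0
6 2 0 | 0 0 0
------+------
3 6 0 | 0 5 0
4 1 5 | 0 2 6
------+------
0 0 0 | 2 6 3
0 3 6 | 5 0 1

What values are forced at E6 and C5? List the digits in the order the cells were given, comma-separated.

For E6:
  Row 6 already contains {1, 3, 5, 6}.
  Column E already contains {2, 5, 6}.
  Its 2×3 block (box 6) already contains {1, 2, 3, 5, 6}.
  The only value from 1–6 not eliminated is 4, so E6 = 4.
For C5:
  Consider where 4 can go in row 5.
  A5 is out (column A already has a 4).
  B5 is out (column B already has a 4).
  So the only cell in row 5 that can hold 4 is C5.
  So C5 = 4.

4,4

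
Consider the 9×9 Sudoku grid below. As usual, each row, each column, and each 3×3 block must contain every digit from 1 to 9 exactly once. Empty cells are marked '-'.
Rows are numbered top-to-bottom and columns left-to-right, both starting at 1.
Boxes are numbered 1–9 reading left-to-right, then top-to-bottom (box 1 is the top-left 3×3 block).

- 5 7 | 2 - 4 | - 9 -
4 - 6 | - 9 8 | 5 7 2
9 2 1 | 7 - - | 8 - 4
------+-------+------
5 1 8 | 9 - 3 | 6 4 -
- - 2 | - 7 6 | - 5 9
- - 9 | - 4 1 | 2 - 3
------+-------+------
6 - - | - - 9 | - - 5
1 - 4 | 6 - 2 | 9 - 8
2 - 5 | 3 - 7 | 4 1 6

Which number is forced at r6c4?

5

Cell r6c4 itself could take any of {5, 8} by direct elimination.
Consider where 5 can go in row 6.
r6c1 is out (column 1 already has a 5).
r6c2 is out (column 2 already has a 5).
r6c8 is out (column 8 already has a 5).
So the only cell in row 6 that can hold 5 is r6c4.
Therefore r6c4 = 5.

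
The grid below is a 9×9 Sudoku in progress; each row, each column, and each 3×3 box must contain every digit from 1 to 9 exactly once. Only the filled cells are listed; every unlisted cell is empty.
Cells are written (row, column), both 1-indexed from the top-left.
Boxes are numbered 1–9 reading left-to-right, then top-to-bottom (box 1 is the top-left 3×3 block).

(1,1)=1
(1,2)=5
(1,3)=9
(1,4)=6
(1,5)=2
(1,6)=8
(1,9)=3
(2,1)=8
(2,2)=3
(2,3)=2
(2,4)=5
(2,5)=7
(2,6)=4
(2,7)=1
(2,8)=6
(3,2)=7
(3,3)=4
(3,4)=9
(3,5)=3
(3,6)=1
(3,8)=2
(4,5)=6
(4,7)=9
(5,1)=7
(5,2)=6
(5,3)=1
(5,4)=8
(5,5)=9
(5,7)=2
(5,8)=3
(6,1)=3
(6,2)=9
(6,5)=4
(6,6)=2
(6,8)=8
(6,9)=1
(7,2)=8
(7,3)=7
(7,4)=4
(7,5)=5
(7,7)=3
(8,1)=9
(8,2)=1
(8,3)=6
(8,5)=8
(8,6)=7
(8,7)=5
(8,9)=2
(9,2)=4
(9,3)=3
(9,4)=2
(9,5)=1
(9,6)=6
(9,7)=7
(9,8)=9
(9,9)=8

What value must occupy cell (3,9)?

5

Row 3 already contains {1, 2, 3, 4, 7, 9}.
Column 9 already contains {1, 2, 3, 8}.
Its 3×3 block (box 3) already contains {1, 2, 3, 6}.
The only value from 1–9 not eliminated is 5, so (3,9) = 5.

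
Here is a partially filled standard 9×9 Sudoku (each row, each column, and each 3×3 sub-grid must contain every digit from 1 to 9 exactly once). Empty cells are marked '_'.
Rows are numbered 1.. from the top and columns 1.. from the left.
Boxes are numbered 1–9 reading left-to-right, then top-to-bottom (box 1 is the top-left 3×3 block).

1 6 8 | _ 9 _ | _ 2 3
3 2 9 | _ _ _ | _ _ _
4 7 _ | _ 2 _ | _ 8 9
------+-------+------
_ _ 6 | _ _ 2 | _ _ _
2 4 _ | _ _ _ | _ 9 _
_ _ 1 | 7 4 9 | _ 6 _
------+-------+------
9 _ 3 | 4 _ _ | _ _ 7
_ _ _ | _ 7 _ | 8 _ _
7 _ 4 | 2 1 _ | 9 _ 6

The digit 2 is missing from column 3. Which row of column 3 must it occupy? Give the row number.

8

Consider where 2 can go in column 3.
row 3, column 3 is out (row 3 already has a 2).
row 5, column 3 is out (row 5 already has a 2).
So the only cell in column 3 that can hold 2 is row 8, column 3.
That is row 8.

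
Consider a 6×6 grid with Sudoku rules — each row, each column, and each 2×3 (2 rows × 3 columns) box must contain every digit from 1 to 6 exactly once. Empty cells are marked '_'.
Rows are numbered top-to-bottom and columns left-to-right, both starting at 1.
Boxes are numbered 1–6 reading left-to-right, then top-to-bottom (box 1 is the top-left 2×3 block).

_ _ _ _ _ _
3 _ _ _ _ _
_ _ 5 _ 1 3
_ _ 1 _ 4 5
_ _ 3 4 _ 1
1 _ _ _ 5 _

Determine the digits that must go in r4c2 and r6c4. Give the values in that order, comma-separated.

For r4c2:
  Consider where 3 can go in row 4.
  r4c1 is out (column 1 already has a 3).
  r4c4 is out (box 4 already has a 3).
  So the only cell in row 4 that can hold 3 is r4c2.
  So r4c2 = 3.
For r6c4:
  Consider where 3 can go in row 6.
  r6c2 is out (box 5 already has a 3).
  r6c3 is out (column 3 already has a 3).
  r6c6 is out (column 6 already has a 3).
  So the only cell in row 6 that can hold 3 is r6c4.
  So r6c4 = 3.

3,3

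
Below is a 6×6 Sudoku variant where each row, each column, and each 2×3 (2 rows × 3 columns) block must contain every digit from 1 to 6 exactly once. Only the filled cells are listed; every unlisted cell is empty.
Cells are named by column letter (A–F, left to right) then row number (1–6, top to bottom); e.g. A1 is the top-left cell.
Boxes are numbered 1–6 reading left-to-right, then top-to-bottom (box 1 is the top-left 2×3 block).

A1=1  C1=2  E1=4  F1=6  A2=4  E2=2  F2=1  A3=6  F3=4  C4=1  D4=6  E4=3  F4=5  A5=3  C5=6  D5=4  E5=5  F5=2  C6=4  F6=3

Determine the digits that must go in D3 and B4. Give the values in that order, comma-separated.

For D3:
  Consider where 2 can go in column D.
  D1 is out (row 1 already has a 2).
  D2 is out (row 2 already has a 2).
  D6 is out (box 6 already has a 2).
  So the only cell in column D that can hold 2 is D3.
  So D3 = 2.
For B4:
  Consider where 4 can go in box 3.
  B3 is out (row 3 already has a 4).
  C3 is out (row 3 already has a 4).
  A4 is out (column A already has a 4).
  So the only cell in box 3 that can hold 4 is B4.
  So B4 = 4.

2,4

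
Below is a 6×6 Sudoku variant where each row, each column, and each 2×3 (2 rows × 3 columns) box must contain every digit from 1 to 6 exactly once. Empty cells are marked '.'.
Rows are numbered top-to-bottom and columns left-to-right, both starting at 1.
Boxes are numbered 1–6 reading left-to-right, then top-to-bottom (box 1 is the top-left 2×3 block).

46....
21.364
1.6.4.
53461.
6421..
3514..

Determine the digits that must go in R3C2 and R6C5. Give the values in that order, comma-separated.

For R3C2:
  Row 3 already contains {1, 4, 6}.
  Column 2 already contains {1, 3, 4, 5, 6}.
  Its 2×3 block (box 3) already contains {1, 3, 4, 5, 6}.
  The only value from 1–6 not eliminated is 2, so R3C2 = 2.
For R6C5:
  Row 6 already contains {1, 3, 4, 5}.
  Column 5 already contains {1, 4, 6}.
  Its 2×3 block (box 6) already contains {1, 4}.
  The only value from 1–6 not eliminated is 2, so R6C5 = 2.

2,2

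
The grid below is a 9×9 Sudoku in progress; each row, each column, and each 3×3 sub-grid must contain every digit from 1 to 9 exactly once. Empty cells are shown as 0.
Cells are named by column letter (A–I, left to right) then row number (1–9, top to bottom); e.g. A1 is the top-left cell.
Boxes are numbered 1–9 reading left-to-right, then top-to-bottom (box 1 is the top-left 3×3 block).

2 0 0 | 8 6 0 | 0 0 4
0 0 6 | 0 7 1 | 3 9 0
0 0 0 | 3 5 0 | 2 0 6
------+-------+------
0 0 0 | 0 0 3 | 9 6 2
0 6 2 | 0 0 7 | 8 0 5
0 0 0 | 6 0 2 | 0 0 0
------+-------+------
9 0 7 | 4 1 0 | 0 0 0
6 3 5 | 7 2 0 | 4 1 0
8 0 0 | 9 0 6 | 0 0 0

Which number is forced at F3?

4

Cell F3 itself could take any of {4, 9} by direct elimination.
Consider where 4 can go in column F.
F1 is out (row 1 already has a 4).
F7 is out (row 7 already has a 4).
F8 is out (row 8 already has a 4).
So the only cell in column F that can hold 4 is F3.
Therefore F3 = 4.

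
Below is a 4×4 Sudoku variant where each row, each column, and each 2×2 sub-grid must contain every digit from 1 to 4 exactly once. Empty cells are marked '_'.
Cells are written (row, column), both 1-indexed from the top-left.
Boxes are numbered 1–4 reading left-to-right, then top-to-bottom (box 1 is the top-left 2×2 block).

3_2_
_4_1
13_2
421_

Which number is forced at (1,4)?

Row 1 already contains {2, 3}.
Column 4 already contains {1, 2}.
Its 2×2 block (box 2) already contains {1, 2}.
The only value from 1–4 not eliminated is 4, so (1,4) = 4.

4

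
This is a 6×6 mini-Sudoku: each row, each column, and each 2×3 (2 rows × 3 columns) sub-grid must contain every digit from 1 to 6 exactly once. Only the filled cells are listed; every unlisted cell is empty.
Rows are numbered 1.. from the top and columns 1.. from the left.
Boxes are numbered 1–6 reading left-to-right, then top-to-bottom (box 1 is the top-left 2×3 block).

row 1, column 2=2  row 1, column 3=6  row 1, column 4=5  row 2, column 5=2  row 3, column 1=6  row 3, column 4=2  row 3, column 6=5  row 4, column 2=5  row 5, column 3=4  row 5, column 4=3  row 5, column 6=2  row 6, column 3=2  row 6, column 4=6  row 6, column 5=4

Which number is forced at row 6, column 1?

5

Cell row 6, column 1 itself could take any of {1, 3, 5} by direct elimination.
Consider where 5 can go in row 6.
row 6, column 2 is out (column 2 already has a 5).
row 6, column 6 is out (column 6 already has a 5).
So the only cell in row 6 that can hold 5 is row 6, column 1.
Therefore row 6, column 1 = 5.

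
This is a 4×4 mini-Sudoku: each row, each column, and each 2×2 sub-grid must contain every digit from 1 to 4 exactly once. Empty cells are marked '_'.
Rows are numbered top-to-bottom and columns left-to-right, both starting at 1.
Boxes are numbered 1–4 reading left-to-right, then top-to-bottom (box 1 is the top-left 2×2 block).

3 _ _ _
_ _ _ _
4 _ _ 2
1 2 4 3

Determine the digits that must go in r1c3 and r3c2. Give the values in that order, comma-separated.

2,3

For r1c3:
  Consider where 2 can go in row 1.
  r1c2 is out (column 2 already has a 2).
  r1c4 is out (column 4 already has a 2).
  So the only cell in row 1 that can hold 2 is r1c3.
  So r1c3 = 2.
For r3c2:
  Row 3 already contains {2, 4}.
  Column 2 already contains {2}.
  Its 2×2 block (box 3) already contains {1, 2, 4}.
  The only value from 1–4 not eliminated is 3, so r3c2 = 3.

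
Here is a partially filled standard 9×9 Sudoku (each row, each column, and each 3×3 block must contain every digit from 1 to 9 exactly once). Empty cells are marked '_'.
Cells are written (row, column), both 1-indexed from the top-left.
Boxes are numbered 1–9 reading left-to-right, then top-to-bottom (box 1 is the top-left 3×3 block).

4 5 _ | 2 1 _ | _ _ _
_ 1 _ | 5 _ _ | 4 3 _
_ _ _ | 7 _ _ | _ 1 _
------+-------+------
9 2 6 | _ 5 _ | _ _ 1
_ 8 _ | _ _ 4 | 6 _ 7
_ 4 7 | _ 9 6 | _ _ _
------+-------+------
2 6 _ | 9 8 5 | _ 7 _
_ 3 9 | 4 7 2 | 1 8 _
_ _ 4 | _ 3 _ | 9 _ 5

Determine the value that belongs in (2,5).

6

Row 2 already contains {1, 3, 4, 5}.
Column 5 already contains {1, 3, 5, 7, 8, 9}.
Its 3×3 block (box 2) already contains {1, 2, 5, 7}.
The only value from 1–9 not eliminated is 6, so (2,5) = 6.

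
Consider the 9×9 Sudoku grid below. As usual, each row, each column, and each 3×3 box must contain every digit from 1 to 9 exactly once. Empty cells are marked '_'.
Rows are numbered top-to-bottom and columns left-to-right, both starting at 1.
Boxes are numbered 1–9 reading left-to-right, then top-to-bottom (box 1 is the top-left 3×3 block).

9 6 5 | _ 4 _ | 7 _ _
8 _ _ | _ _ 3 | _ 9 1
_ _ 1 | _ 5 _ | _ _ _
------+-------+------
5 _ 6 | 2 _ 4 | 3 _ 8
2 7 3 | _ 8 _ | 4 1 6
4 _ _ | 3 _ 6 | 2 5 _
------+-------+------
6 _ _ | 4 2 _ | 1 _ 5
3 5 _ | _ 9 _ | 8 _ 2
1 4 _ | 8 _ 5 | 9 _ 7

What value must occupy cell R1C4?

1

Row 1 already contains {4, 5, 6, 7, 9}.
Column 4 already contains {2, 3, 4, 8}.
Its 3×3 block (box 2) already contains {3, 4, 5}.
The only value from 1–9 not eliminated is 1, so R1C4 = 1.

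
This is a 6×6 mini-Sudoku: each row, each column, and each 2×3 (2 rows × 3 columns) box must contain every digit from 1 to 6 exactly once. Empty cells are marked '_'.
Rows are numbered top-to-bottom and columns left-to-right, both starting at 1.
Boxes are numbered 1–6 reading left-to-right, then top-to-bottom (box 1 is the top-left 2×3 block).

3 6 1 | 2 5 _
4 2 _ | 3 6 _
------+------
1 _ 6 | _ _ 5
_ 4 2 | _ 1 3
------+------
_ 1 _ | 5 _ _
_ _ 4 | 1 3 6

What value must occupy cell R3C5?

2

Cell R3C5 itself could take any of {2, 4} by direct elimination.
Consider where 2 can go in row 3.
R3C2 is out (column 2 already has a 2).
R3C4 is out (column 4 already has a 2).
So the only cell in row 3 that can hold 2 is R3C5.
Therefore R3C5 = 2.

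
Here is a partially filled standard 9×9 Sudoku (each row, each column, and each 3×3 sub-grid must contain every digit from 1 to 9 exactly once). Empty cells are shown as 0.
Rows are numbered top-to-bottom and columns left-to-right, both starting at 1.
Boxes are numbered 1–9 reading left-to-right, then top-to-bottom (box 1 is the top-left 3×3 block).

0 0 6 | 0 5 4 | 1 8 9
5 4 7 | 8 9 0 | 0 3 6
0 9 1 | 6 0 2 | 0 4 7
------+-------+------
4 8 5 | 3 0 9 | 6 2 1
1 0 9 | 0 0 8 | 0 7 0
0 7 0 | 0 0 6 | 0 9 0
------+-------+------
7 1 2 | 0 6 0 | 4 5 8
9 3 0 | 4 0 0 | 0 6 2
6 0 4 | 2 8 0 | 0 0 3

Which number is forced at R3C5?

Row 3 already contains {1, 2, 4, 6, 7, 9}.
Column 5 already contains {5, 6, 8, 9}.
Its 3×3 block (box 2) already contains {2, 4, 5, 6, 8, 9}.
The only value from 1–9 not eliminated is 3, so R3C5 = 3.

3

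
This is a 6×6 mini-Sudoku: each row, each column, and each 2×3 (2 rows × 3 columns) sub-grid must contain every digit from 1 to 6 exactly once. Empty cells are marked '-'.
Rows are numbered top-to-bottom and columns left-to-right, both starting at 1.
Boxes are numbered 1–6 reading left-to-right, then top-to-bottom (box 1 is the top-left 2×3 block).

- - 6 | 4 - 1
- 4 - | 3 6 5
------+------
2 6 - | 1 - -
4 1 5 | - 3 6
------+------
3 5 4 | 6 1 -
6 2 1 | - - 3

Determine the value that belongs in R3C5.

5

Cell R3C5 itself could take any of {4, 5} by direct elimination.
Consider where 5 can go in row 3.
R3C3 is out (column 3 already has a 5).
R3C6 is out (column 6 already has a 5).
So the only cell in row 3 that can hold 5 is R3C5.
Therefore R3C5 = 5.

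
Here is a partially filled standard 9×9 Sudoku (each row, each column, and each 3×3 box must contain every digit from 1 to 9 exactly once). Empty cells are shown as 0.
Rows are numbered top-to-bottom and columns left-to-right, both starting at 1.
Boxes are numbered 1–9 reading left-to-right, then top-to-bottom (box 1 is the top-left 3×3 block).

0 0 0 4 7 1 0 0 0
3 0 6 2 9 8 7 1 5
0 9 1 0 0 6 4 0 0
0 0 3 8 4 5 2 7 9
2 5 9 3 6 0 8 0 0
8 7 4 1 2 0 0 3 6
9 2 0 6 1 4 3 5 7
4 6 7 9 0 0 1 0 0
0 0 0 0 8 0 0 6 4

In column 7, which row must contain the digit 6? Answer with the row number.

1

Consider where 6 can go in column 7.
r6c7 is out (row 6 already has a 6).
r9c7 is out (row 9 already has a 6).
So the only cell in column 7 that can hold 6 is r1c7.
That is row 1.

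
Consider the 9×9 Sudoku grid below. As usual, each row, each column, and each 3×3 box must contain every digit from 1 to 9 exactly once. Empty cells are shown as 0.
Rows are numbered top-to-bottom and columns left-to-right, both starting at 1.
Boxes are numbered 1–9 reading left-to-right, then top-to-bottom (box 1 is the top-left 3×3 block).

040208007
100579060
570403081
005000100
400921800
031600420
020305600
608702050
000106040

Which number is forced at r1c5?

1

Cell r1c5 itself could take any of {1, 6} by direct elimination.
Consider where 1 can go in column 5.
r3c5 is out (row 3 already has a 1). r4c5 is out (row 4 already has a 1). r6c5 is out (row 6 already has a 1). r7c5 is out (box 8 already has a 1). The remaining empty cells in column 5 are similarly blocked.
So the only cell in column 5 that can hold 1 is r1c5.
Therefore r1c5 = 1.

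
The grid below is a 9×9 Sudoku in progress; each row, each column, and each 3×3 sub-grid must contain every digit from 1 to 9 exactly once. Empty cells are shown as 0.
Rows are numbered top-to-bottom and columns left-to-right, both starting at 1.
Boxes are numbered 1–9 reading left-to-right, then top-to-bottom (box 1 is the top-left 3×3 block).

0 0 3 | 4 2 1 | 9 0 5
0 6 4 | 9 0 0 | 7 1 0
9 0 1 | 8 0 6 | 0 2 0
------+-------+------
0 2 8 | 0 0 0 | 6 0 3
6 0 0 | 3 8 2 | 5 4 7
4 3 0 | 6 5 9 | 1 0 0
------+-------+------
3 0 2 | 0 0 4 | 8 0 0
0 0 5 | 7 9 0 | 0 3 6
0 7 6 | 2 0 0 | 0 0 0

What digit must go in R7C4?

Cell R7C4 itself could take any of {1, 5} by direct elimination.
Consider where 5 can go in column 4.
R4C4 is out (box 5 already has a 5).
So the only cell in column 4 that can hold 5 is R7C4.
Therefore R7C4 = 5.

5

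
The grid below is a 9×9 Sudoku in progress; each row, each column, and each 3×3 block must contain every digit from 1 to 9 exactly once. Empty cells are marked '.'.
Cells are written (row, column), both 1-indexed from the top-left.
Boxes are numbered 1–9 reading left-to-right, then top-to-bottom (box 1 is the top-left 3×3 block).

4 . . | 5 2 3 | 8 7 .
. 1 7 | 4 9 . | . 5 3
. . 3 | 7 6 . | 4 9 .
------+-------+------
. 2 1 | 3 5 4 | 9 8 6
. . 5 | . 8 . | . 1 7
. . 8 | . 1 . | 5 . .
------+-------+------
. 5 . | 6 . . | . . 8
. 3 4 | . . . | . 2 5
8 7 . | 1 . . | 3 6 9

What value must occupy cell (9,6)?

5

Cell (9,6) itself could take any of {2, 5} by direct elimination.
Consider where 5 can go in column 6.
(2,6) is out (row 2 already has a 5). (3,6) is out (box 2 already has a 5). (5,6) is out (row 5 already has a 5). (6,6) is out (row 6 already has a 5). The remaining empty cells in column 6 are similarly blocked.
So the only cell in column 6 that can hold 5 is (9,6).
Therefore (9,6) = 5.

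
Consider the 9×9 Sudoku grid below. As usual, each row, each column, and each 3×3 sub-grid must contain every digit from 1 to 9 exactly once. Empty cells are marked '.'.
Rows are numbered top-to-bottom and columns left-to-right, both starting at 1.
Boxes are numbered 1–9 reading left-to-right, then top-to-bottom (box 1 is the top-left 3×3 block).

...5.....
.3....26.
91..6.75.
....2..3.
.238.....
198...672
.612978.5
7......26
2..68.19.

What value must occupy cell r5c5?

Cell r5c5 itself could take any of {1, 4, 5, 7} by direct elimination.
Consider where 7 can go in row 5.
r5c1 is out (column 1 already has a 7).
r5c6 is out (column 6 already has a 7).
r5c7 is out (column 7 already has a 7).
r5c8 is out (column 8 already has a 7).
r5c9 is out (box 6 already has a 7).
So the only cell in row 5 that can hold 7 is r5c5.
Therefore r5c5 = 7.

7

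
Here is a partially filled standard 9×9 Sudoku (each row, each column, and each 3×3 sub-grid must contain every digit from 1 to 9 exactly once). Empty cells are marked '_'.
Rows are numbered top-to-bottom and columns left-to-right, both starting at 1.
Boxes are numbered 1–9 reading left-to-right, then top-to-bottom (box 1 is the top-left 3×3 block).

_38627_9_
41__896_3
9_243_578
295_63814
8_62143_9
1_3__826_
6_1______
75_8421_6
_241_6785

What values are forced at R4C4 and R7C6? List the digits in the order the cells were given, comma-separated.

For R4C4:
  Row 4 already contains {1, 2, 3, 4, 5, 6, 8, 9}.
  Column 4 already contains {1, 2, 4, 6, 8}.
  Its 3×3 block (box 5) already contains {1, 2, 3, 4, 6, 8}.
  The only value from 1–9 not eliminated is 7, so R4C4 = 7.
For R7C6:
  Row 7 already contains {1, 6}.
  Column 6 already contains {2, 3, 4, 6, 7, 8, 9}.
  Its 3×3 block (box 8) already contains {1, 2, 4, 6, 8}.
  The only value from 1–9 not eliminated is 5, so R7C6 = 5.

7,5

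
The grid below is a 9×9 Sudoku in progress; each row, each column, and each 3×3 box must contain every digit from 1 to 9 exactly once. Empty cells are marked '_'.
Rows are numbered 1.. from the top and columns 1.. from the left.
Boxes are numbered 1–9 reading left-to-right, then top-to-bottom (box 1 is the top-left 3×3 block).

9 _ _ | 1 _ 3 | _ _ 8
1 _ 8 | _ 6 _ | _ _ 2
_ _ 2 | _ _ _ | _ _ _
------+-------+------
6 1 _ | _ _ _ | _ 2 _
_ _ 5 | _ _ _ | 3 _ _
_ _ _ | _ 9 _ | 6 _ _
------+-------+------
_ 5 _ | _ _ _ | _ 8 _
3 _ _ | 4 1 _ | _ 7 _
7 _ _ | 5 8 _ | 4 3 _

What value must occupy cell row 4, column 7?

Cell row 4, column 7 itself could take any of {5, 7, 8, 9} by direct elimination.
Consider where 8 can go in box 6.
row 4, column 9 is out (column 9 already has a 8).
row 5, column 8 is out (column 8 already has a 8).
row 5, column 9 is out (column 9 already has a 8).
row 6, column 8 is out (column 8 already has a 8).
row 6, column 9 is out (column 9 already has a 8).
So the only cell in box 6 that can hold 8 is row 4, column 7.
Therefore row 4, column 7 = 8.

8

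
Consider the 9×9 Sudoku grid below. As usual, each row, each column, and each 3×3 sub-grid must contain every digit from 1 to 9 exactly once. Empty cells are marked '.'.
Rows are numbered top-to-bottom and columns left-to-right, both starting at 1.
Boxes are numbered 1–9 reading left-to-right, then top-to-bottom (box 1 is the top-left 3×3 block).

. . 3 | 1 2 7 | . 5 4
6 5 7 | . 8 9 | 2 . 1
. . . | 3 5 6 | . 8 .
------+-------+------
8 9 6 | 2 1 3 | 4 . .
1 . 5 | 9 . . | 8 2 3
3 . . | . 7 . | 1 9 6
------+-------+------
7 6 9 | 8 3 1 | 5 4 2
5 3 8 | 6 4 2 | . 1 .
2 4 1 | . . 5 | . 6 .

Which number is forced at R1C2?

8

Row 1 already contains {1, 2, 3, 4, 5, 7}.
Column 2 already contains {3, 4, 5, 6, 9}.
Its 3×3 block (box 1) already contains {3, 5, 6, 7}.
The only value from 1–9 not eliminated is 8, so R1C2 = 8.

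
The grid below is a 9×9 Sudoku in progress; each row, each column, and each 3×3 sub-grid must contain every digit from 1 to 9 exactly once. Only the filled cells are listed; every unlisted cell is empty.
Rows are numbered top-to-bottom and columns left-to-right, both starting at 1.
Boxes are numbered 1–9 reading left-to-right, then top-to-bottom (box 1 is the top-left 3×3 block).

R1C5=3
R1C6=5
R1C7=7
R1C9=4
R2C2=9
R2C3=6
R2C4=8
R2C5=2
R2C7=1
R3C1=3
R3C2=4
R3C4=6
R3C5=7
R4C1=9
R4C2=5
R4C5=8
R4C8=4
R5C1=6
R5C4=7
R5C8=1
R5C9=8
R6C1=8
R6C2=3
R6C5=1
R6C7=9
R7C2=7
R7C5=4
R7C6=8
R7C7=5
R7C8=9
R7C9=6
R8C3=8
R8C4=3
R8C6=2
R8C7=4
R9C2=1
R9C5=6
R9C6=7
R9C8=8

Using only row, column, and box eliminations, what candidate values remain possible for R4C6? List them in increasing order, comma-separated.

Row 4 already contains {4, 5, 8, 9}.
Column 6 already contains {2, 5, 7, 8}.
Its 3×3 block (box 5) already contains {1, 7, 8}.
Removing those from 1–9 leaves {3, 6} as the candidates for R4C6.

3,6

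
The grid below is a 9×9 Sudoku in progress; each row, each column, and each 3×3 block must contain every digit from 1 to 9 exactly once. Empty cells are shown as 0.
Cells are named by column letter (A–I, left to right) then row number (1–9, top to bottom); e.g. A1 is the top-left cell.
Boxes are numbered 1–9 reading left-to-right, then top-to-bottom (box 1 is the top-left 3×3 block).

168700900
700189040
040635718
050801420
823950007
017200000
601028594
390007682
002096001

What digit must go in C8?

4

Cell C8 itself could take any of {4, 5} by direct elimination.
Consider where 4 can go in column C.
C2 is out (row 2 already has a 4).
C3 is out (row 3 already has a 4).
C4 is out (row 4 already has a 4).
So the only cell in column C that can hold 4 is C8.
Therefore C8 = 4.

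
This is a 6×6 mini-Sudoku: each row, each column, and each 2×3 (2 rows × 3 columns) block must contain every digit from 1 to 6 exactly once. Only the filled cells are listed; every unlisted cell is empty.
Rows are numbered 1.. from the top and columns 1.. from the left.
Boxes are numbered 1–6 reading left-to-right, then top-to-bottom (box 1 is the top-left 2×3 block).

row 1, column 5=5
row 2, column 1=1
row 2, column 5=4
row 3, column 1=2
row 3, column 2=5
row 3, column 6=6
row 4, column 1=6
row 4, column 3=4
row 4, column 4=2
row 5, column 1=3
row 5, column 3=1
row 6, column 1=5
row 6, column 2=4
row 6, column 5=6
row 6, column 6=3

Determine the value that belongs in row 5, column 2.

6

Cell row 5, column 2 itself could take any of {2, 6} by direct elimination.
Consider where 6 can go in row 5.
row 5, column 4 is out (box 6 already has a 6).
row 5, column 5 is out (column 5 already has a 6).
row 5, column 6 is out (column 6 already has a 6).
So the only cell in row 5 that can hold 6 is row 5, column 2.
Therefore row 5, column 2 = 6.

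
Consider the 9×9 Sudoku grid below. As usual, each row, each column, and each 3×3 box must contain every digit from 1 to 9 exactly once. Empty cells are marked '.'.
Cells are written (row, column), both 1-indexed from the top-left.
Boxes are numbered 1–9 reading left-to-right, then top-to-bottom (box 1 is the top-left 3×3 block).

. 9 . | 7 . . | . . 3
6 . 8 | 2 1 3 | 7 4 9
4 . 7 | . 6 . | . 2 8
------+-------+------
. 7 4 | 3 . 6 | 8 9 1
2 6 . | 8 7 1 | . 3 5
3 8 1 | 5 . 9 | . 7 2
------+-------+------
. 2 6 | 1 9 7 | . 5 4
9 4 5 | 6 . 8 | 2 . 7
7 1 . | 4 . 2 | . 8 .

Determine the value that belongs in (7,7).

3

Row 7 already contains {1, 2, 4, 5, 6, 7, 9}.
Column 7 already contains {2, 7, 8}.
Its 3×3 block (box 9) already contains {2, 4, 5, 7, 8}.
The only value from 1–9 not eliminated is 3, so (7,7) = 3.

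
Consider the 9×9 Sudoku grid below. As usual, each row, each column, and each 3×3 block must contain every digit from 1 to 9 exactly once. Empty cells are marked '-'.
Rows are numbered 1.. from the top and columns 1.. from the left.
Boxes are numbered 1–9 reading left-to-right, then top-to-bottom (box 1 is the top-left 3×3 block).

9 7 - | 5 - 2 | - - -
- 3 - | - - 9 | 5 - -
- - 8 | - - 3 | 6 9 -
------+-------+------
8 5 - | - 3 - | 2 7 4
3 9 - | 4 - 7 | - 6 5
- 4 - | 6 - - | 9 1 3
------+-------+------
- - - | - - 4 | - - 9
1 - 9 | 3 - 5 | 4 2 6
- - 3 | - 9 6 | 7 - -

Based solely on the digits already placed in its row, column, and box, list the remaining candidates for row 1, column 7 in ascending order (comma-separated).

1,3,8

Row 1 already contains {2, 5, 7, 9}.
Column 7 already contains {2, 4, 5, 6, 7, 9}.
Its 3×3 block (box 3) already contains {5, 6, 9}.
Removing those from 1–9 leaves {1, 3, 8} as the candidates for row 1, column 7.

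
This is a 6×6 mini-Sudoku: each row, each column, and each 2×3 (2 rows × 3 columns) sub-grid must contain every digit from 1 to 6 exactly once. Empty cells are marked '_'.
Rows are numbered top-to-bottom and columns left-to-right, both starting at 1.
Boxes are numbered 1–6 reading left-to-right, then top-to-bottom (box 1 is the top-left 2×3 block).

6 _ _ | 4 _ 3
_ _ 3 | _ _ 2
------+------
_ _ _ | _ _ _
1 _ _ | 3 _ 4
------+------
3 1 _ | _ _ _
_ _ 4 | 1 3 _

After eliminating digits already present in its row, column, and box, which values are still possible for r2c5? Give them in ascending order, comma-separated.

1,5,6

Row 2 already contains {2, 3}.
Column 5 already contains {3}.
Its 2×3 block (box 2) already contains {2, 3, 4}.
Removing those from 1–6 leaves {1, 5, 6} as the candidates for r2c5.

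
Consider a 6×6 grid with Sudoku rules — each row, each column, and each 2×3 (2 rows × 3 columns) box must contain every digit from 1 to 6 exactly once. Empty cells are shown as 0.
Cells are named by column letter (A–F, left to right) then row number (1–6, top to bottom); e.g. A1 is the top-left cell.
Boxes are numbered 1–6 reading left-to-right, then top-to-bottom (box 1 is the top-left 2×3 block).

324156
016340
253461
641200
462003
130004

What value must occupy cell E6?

Row 6 already contains {1, 3, 4}.
Column E already contains {4, 5, 6}.
Its 2×3 block (box 6) already contains {3, 4}.
The only value from 1–6 not eliminated is 2, so E6 = 2.

2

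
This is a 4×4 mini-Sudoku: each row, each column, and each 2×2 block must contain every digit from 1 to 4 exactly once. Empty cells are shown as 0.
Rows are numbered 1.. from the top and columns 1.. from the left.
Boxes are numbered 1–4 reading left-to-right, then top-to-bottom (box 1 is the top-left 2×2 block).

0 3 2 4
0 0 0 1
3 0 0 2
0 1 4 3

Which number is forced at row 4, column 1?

2

Row 4 already contains {1, 3, 4}.
Column 1 already contains {3}.
Its 2×2 block (box 3) already contains {1, 3}.
The only value from 1–4 not eliminated is 2, so row 4, column 1 = 2.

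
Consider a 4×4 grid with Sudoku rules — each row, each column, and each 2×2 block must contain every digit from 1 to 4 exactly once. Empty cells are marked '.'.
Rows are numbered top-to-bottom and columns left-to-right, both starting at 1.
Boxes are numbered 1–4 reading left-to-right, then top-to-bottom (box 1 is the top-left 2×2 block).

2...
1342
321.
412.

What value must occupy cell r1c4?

Cell r1c4 itself could take any of {1, 3} by direct elimination.
Consider where 1 can go in row 1.
r1c2 is out (column 2 already has a 1).
r1c3 is out (column 3 already has a 1).
So the only cell in row 1 that can hold 1 is r1c4.
Therefore r1c4 = 1.

1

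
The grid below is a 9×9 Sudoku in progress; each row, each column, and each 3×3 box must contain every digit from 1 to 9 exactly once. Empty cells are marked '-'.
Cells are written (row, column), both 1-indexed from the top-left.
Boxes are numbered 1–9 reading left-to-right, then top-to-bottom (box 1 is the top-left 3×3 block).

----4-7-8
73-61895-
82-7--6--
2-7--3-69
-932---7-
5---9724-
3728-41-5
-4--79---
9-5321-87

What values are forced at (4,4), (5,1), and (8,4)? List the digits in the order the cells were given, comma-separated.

4,4,5

For (4,4):
  Consider where 4 can go in column 4.
  (1,4) is out (row 1 already has a 4).
  (6,4) is out (row 6 already has a 4).
  (8,4) is out (row 8 already has a 4).
  So the only cell in column 4 that can hold 4 is (4,4).
  So (4,4) = 4.
For (5,1):
  Consider where 4 can go in row 5.
  (5,5) is out (column 5 already has a 4).
  (5,6) is out (column 6 already has a 4).
  (5,7) is out (box 6 already has a 4).
  (5,9) is out (box 6 already has a 4).
  So the only cell in row 5 that can hold 4 is (5,1).
  So (5,1) = 4.
For (8,4):
  Row 8 already contains {4, 7, 9}.
  Column 4 already contains {2, 3, 6, 7, 8}.
  Its 3×3 block (box 8) already contains {1, 2, 3, 4, 7, 8, 9}.
  The only value from 1–9 not eliminated is 5, so (8,4) = 5.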